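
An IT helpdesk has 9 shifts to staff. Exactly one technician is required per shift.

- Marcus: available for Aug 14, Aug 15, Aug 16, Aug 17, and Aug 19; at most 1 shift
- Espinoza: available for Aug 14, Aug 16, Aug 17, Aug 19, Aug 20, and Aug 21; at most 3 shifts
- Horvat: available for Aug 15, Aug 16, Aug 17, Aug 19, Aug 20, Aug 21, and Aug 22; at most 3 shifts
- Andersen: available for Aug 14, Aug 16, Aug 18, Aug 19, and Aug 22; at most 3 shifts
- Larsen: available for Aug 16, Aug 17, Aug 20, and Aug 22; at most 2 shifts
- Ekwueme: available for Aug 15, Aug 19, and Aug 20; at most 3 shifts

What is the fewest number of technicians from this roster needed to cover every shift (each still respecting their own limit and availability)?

3

9 slots to fill and no one can take more than 3, so at least ⌈9/3⌉ = 3 technicians are needed.
Espinoza, Horvat, and Andersen alone can cover everything: Aug 14→Espinoza, Aug 15→Horvat, Aug 16→Andersen, Aug 17→Espinoza, Aug 18→Andersen, Aug 19→Andersen, Aug 20→Espinoza, Aug 21→Horvat, Aug 22→Horvat.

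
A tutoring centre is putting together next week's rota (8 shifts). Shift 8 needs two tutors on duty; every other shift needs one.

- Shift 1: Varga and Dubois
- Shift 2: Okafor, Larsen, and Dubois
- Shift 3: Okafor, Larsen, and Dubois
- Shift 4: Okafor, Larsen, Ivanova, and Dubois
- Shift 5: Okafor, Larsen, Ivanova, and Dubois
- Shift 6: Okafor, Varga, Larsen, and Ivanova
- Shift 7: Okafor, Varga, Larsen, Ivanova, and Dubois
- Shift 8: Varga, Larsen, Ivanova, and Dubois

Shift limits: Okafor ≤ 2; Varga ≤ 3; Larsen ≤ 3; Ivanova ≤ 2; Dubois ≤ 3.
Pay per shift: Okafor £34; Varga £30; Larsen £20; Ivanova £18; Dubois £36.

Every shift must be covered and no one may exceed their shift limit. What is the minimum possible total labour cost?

£220

Picking the cheapest available tutor for each shift independently would cost £180, but that ignores the shift limits.
An optimal schedule: Shift 1→Varga, Shift 2→Larsen, Shift 3→Larsen, Shift 4→Ivanova, Shift 5→Ivanova, Shift 6→Varga, Shift 7→Okafor, Shift 8→Larsen+Varga.
Total: 30 + 20 + 20 + 18 + 18 + 30 + 34 + 20 + 30 = £220.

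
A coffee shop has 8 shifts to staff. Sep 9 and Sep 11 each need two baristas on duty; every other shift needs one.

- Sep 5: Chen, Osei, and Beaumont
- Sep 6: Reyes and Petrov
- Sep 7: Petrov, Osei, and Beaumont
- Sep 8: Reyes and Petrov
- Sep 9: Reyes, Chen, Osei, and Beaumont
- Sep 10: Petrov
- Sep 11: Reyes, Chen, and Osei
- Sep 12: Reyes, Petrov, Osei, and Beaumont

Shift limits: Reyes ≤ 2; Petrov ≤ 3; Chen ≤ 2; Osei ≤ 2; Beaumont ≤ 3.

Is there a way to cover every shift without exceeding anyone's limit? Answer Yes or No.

Sep 10 can only be covered by Petrov, so that assignment is forced.
One valid schedule: Sep 5→Chen, Sep 6→Reyes, Sep 7→Petrov, Sep 8→Reyes, Sep 9→Osei+Beaumont, Sep 10→Petrov, Sep 11→Chen+Osei, Sep 12→Petrov.
Loads: Reyes 2/2, Petrov 3/3, Chen 2/2, Osei 2/2, Beaumont 1/3 — all within limits.

Yes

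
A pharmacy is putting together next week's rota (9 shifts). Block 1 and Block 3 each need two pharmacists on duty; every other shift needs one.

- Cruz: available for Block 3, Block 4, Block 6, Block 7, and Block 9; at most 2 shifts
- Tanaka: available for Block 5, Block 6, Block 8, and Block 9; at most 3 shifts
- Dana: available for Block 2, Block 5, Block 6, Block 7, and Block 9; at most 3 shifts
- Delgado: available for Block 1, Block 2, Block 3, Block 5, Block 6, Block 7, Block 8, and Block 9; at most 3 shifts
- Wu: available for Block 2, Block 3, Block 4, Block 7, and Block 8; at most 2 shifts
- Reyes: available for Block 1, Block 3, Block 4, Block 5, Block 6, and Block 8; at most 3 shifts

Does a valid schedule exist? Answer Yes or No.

Yes

Block 1 can only be covered by Delgado and Reyes, so that assignment is forced.
One valid schedule: Block 1→Delgado+Reyes, Block 2→Dana, Block 3→Delgado+Wu, Block 4→Cruz, Block 5→Tanaka, Block 6→Dana, Block 7→Cruz, Block 8→Tanaka, Block 9→Tanaka.
Loads: Cruz 2/2, Tanaka 3/3, Dana 2/3, Delgado 2/3, Wu 1/2, Reyes 1/3 — all within limits.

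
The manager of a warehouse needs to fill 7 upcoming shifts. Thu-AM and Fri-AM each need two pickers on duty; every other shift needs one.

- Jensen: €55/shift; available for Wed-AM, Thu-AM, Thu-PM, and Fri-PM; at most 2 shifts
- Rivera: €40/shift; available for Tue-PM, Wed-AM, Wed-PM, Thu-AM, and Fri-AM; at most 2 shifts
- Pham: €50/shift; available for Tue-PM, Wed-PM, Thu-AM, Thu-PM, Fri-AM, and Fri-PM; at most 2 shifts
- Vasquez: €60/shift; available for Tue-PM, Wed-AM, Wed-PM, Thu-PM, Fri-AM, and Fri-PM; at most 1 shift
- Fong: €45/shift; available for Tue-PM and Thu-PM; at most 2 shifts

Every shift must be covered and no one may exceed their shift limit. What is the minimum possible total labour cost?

€440

Picking the cheapest available picker for each shift independently would cost €395, but that ignores the shift limits.
An optimal schedule: Tue-PM→Fong, Wed-AM→Jensen, Wed-PM→Rivera, Thu-AM→Jensen+Rivera, Thu-PM→Fong, Fri-AM→Pham+Vasquez, Fri-PM→Pham.
Total: 45 + 55 + 40 + 55 + 40 + 45 + 50 + 60 + 50 = €440.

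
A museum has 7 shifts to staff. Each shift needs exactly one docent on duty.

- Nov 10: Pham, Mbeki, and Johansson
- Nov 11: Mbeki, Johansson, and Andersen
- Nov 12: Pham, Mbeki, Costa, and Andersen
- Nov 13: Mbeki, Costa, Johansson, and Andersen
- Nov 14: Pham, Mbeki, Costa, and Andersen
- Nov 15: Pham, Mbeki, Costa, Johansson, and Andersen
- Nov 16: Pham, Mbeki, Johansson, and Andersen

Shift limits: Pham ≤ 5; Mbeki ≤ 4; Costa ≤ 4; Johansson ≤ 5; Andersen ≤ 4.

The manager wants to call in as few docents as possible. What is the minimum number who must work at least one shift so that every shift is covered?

7 slots to fill and no one can take more than 5, so at least ⌈7/5⌉ = 2 docents are needed.
Pham and Mbeki alone can cover everything: Nov 10→Pham, Nov 11→Mbeki, Nov 12→Pham, Nov 13→Mbeki, Nov 14→Pham, Nov 15→Pham, Nov 16→Pham.

2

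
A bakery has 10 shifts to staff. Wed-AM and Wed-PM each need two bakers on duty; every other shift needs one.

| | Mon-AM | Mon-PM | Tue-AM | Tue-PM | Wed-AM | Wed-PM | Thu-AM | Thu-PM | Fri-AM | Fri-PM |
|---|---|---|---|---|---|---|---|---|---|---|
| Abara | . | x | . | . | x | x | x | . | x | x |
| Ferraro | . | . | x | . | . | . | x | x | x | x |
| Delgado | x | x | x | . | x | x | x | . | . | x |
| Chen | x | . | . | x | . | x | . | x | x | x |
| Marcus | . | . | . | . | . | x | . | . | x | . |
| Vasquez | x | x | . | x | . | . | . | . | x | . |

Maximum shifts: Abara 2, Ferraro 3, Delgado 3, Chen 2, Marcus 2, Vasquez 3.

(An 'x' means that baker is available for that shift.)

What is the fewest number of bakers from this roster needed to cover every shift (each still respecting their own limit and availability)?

12 slots to fill and no one can take more than 3, so at least ⌈12/3⌉ = 4 bakers are needed.
Any 4 bakers together have capacity at most 3+3+3+2 = 11 < 12 slots, so 4 can never suffice.
Abara, Ferraro, Delgado, Chen, and Marcus alone can cover everything: Mon-AM→Delgado, Mon-PM→Abara, Tue-AM→Ferraro, Tue-PM→Chen, Wed-AM→Abara+Delgado, Wed-PM→Chen+Marcus, Thu-AM→Ferraro, Thu-PM→Ferraro, Fri-AM→Marcus, Fri-PM→Delgado.

5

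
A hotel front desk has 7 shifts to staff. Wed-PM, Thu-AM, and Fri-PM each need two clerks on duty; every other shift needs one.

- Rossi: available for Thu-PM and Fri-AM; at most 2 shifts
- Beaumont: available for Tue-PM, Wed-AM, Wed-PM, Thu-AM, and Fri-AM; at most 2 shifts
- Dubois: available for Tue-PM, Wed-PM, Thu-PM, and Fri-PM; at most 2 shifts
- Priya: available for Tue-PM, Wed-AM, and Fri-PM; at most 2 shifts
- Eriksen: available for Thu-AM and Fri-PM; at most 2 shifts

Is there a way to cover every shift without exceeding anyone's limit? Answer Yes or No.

Wed-PM can only be covered by Beaumont and Dubois, so that assignment is forced.
Thu-AM can only be covered by Beaumont and Eriksen, so that assignment is forced.
One valid schedule: Tue-PM→Dubois, Wed-AM→Priya, Wed-PM→Beaumont+Dubois, Thu-AM→Beaumont+Eriksen, Thu-PM→Rossi, Fri-AM→Rossi, Fri-PM→Priya+Eriksen.
Loads: Rossi 2/2, Beaumont 2/2, Dubois 2/2, Priya 2/2, Eriksen 2/2 — all within limits.

Yes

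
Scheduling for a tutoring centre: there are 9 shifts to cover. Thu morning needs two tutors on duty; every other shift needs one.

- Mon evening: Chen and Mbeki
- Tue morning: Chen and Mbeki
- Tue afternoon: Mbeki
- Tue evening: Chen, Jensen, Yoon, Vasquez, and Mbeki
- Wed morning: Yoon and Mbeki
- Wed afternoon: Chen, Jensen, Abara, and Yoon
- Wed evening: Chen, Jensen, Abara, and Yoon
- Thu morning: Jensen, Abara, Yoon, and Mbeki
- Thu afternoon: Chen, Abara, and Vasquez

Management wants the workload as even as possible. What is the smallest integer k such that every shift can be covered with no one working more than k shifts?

With 6 tutors and 10 worker-slots to fill, someone must work at least ⌈10/6⌉ = 2 shifts, so k ≥ 2.
k = 2 works: Mon evening→Chen, Tue morning→Chen, Tue afternoon→Mbeki, Tue evening→Yoon, Wed morning→Yoon, Wed afternoon→Jensen, Wed evening→Jensen, Thu morning→Abara+Mbeki, Thu afternoon→Abara.
Loads: Chen 2, Jensen 2, Abara 2, Yoon 2, Vasquez 0, Mbeki 2 — all ≤ 2.

2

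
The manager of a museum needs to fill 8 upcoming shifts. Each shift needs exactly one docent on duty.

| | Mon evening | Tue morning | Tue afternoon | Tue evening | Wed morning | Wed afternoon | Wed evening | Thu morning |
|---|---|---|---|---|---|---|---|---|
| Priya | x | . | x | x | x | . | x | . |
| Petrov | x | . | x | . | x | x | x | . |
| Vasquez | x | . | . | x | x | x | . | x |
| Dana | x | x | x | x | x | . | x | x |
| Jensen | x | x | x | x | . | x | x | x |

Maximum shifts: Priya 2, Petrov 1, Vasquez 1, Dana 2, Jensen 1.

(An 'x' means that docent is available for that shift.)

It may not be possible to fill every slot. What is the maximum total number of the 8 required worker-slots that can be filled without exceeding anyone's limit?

7

Total capacity across all docents is 2+1+1+2+1 = 7, and 8 slots are needed, so at most 7 can be filled.
An assignment achieving 7: Tue morning→Dana, Tue afternoon→Priya, Tue evening→Priya, Wed morning→Dana, Wed afternoon→Petrov, Wed evening→Jensen, Thu morning→Vasquez.
Loads: Priya 2/2, Petrov 1/1, Vasquez 1/1, Dana 2/2, Jensen 1/1.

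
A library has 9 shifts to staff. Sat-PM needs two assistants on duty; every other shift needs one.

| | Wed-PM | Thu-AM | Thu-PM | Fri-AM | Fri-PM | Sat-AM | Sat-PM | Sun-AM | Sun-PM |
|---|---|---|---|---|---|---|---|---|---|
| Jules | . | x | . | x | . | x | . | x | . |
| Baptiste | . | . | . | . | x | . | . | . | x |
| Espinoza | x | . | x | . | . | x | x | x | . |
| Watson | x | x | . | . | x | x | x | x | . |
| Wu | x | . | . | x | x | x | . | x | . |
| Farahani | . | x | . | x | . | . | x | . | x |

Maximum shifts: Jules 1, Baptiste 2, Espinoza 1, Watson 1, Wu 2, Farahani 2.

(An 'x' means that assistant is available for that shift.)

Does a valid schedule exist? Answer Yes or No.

Total capacity is 1+2+1+1+2+2 = 9 but 10 worker-slots are needed — infeasible.

No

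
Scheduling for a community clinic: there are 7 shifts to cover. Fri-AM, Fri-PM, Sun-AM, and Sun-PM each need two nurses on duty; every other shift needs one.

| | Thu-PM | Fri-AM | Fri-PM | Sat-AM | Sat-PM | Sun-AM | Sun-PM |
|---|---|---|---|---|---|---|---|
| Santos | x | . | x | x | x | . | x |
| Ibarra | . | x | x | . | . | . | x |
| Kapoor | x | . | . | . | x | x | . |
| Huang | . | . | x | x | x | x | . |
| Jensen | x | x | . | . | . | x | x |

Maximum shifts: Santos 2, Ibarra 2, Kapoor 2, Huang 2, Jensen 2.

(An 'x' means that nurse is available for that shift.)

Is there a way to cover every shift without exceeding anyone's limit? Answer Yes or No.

Total capacity is 2+2+2+2+2 = 10 but 11 worker-slots are needed — infeasible.

No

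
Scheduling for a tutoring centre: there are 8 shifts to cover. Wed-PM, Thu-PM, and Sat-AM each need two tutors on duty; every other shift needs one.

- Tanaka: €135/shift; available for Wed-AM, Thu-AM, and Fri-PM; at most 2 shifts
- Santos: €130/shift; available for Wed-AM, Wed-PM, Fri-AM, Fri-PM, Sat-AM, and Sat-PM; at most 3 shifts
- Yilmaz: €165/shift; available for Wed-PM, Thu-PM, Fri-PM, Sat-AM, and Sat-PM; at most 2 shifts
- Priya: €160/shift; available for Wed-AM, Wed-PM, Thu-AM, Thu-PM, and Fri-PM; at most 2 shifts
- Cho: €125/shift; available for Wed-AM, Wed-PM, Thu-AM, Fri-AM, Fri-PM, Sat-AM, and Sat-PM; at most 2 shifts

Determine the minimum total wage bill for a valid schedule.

Thu-PM can only be covered by Yilmaz and Priya, so that assignment is forced.
Picking the cheapest available tutor for each shift independently would cost €1460, but that ignores the shift limits.
An optimal schedule: Wed-AM→Tanaka, Wed-PM→Priya+Cho, Thu-AM→Tanaka, Thu-PM→Yilmaz+Priya, Fri-AM→Santos, Fri-PM→Cho, Sat-AM→Santos+Yilmaz, Sat-PM→Santos.
Total: 135 + 160 + 125 + 135 + 165 + 160 + 130 + 125 + 130 + 165 + 130 = €1560.

€1560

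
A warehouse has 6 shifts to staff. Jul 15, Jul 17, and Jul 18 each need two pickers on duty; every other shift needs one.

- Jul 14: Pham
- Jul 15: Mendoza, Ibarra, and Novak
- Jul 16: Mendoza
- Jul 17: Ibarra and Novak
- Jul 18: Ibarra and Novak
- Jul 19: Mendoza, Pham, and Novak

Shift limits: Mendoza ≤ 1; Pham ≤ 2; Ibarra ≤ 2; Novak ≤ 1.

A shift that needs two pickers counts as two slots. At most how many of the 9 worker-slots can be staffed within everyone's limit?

6

Total capacity across all pickers is 1+2+2+1 = 6, and 9 slots are needed, so at most 6 can be filled.
An assignment achieving 6: Jul 14→Pham, Jul 16→Mendoza, Jul 17→Ibarra+Novak, Jul 18→Ibarra, Jul 19→Pham.
Loads: Mendoza 1/1, Pham 2/2, Ibarra 2/2, Novak 1/1.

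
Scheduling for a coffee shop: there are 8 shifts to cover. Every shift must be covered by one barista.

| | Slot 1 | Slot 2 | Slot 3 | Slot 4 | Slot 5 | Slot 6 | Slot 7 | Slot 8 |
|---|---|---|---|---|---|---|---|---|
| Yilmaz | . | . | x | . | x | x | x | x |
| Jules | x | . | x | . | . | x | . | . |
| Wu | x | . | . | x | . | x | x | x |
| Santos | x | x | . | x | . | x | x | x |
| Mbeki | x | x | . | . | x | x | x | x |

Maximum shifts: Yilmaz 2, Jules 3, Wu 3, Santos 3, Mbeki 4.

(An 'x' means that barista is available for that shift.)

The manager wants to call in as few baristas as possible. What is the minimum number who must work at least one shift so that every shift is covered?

8 slots to fill and no one can take more than 4, so at least ⌈8/4⌉ = 2 baristas are needed.
Any 2 baristas together have capacity at most 4+3 = 7 < 8 slots, so 2 can never suffice.
Yilmaz, Jules, and Santos alone can cover everything: Slot 1→Jules, Slot 2→Santos, Slot 3→Jules, Slot 4→Santos, Slot 5→Yilmaz, Slot 6→Jules, Slot 7→Yilmaz, Slot 8→Santos.

3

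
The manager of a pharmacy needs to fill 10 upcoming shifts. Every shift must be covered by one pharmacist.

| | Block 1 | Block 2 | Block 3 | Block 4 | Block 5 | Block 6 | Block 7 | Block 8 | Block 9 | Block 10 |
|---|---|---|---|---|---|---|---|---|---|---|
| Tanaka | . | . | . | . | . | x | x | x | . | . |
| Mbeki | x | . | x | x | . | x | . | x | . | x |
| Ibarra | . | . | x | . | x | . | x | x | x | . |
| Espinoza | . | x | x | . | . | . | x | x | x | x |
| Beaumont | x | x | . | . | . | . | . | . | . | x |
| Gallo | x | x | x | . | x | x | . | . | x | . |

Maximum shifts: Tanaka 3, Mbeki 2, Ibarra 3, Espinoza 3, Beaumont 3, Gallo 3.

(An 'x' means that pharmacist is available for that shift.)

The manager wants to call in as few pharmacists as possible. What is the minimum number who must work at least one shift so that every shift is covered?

10 slots to fill and no one can take more than 3, so at least ⌈10/3⌉ = 4 pharmacists are needed.
Tanaka, Mbeki, Ibarra, and Espinoza alone can cover everything: Block 1→Mbeki, Block 2→Espinoza, Block 3→Ibarra, Block 4→Mbeki, Block 5→Ibarra, Block 6→Tanaka, Block 7→Tanaka, Block 8→Tanaka, Block 9→Ibarra, Block 10→Espinoza.

4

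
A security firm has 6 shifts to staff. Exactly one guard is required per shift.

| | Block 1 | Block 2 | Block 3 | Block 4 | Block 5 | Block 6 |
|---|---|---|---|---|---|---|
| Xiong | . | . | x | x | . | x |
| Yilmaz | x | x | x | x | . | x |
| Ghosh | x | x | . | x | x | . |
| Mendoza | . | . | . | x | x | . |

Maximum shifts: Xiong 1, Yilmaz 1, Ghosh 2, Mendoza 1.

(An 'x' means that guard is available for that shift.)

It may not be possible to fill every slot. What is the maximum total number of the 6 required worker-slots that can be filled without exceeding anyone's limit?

5

Total capacity across all guards is 1+1+2+1 = 5, and 6 slots are needed, so at most 5 can be filled.
An assignment achieving 5: Block 1→Yilmaz, Block 2→Ghosh, Block 3→Xiong, Block 4→Mendoza, Block 5→Ghosh.
Loads: Xiong 1/1, Yilmaz 1/1, Ghosh 2/2, Mendoza 1/1.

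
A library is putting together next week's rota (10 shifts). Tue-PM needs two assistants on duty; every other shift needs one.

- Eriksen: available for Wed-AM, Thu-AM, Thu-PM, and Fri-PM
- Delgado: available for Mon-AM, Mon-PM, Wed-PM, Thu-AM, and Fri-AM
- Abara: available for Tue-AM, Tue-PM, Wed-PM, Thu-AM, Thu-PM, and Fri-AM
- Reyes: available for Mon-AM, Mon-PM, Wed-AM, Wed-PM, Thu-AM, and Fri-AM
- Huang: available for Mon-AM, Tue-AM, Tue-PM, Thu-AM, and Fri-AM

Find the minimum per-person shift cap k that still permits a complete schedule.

3

With 5 assistants and 11 worker-slots to fill, someone must work at least ⌈11/5⌉ = 3 shifts, so k ≥ 3.
k = 3 works: Mon-AM→Delgado, Mon-PM→Delgado, Tue-AM→Abara, Tue-PM→Abara+Huang, Wed-AM→Eriksen, Wed-PM→Delgado, Thu-AM→Reyes, Thu-PM→Eriksen, Fri-AM→Abara, Fri-PM→Eriksen.
Loads: Eriksen 3, Delgado 3, Abara 3, Reyes 1, Huang 1 — all ≤ 3.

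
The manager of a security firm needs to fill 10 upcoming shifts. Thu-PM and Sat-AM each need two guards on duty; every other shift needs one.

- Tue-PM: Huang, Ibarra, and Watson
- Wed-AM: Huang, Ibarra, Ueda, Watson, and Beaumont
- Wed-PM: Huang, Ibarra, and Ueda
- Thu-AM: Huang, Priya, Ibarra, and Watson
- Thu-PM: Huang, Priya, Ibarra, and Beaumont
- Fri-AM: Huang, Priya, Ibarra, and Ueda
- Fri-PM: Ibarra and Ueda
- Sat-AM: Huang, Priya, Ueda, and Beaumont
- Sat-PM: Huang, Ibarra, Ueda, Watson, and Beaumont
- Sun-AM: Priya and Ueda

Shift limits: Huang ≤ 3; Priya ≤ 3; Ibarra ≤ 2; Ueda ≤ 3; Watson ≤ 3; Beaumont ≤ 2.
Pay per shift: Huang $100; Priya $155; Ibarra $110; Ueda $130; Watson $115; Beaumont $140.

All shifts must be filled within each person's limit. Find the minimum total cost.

$1395

Picking the cheapest available guard for each shift independently would cost $1280, but that ignores the shift limits.
An optimal schedule: Tue-PM→Huang, Wed-AM→Watson, Wed-PM→Huang, Thu-AM→Watson, Thu-PM→Huang+Ibarra, Fri-AM→Ueda, Fri-PM→Ibarra, Sat-AM→Ueda+Beaumont, Sat-PM→Watson, Sun-AM→Ueda.
Total: 100 + 115 + 100 + 115 + 100 + 110 + 130 + 110 + 130 + 140 + 115 + 130 = $1395.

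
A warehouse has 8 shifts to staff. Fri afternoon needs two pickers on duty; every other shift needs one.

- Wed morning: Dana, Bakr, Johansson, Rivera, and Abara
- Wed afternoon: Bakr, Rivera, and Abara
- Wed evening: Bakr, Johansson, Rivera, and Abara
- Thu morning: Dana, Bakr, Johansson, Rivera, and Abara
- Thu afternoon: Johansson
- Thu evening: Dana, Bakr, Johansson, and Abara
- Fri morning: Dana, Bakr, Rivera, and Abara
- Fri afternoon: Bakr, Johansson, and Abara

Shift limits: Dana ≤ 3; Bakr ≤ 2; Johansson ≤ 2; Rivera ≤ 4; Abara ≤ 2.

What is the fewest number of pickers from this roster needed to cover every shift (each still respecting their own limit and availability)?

9 slots to fill and no one can take more than 4, so at least ⌈9/4⌉ = 3 pickers are needed.
No set of 3 pickers can cover every shift (each such set leaves at least one shift with no one available or exceeds a cap).
Dana, Bakr, Johansson, and Rivera alone can cover everything: Wed morning→Dana, Wed afternoon→Bakr, Wed evening→Rivera, Thu morning→Rivera, Thu afternoon→Johansson, Thu evening→Dana, Fri morning→Dana, Fri afternoon→Bakr+Johansson.

4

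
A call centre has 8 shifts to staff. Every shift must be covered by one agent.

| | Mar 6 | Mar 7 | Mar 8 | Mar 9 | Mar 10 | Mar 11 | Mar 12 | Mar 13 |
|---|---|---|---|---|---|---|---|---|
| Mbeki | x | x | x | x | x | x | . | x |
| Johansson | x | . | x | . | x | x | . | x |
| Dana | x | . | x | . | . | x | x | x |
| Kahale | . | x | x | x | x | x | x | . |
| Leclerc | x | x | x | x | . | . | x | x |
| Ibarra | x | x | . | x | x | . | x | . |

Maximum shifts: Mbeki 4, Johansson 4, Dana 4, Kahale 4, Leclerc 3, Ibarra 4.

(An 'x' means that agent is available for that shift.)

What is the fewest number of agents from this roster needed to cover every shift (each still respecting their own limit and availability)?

8 slots to fill and no one can take more than 4, so at least ⌈8/4⌉ = 2 agents are needed.
Mbeki and Dana alone can cover everything: Mar 6→Mbeki, Mar 7→Mbeki, Mar 8→Dana, Mar 9→Mbeki, Mar 10→Mbeki, Mar 11→Dana, Mar 12→Dana, Mar 13→Dana.

2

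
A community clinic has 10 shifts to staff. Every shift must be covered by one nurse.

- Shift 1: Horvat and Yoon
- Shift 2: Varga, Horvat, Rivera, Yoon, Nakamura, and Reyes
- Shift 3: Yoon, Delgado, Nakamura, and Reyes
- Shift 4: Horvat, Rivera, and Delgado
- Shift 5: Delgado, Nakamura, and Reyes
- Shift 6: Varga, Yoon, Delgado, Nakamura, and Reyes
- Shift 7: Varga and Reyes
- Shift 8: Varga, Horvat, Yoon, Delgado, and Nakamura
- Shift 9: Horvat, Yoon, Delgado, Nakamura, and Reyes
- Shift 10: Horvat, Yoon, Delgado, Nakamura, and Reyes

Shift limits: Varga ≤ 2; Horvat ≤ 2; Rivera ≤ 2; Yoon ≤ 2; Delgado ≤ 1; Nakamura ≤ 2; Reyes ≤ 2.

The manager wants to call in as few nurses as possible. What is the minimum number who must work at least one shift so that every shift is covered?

5

10 slots to fill and no one can take more than 2, so at least ⌈10/2⌉ = 5 nurses are needed.
Varga, Horvat, Rivera, Yoon, and Nakamura alone can cover everything: Shift 1→Horvat, Shift 2→Rivera, Shift 3→Yoon, Shift 4→Rivera, Shift 5→Nakamura, Shift 6→Varga, Shift 7→Varga, Shift 8→Nakamura, Shift 9→Horvat, Shift 10→Yoon.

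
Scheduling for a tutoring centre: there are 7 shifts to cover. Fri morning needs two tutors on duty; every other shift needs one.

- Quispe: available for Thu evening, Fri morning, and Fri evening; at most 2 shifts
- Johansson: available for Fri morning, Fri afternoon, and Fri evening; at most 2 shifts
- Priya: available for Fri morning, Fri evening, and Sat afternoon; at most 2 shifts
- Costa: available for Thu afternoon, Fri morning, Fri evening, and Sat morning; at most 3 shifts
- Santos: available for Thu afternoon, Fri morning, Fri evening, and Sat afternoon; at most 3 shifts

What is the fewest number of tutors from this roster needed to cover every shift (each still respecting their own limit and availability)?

4

8 slots to fill and no one can take more than 3, so at least ⌈8/3⌉ = 3 tutors are needed.
Shifts {Thu evening, Fri afternoon, Sat morning, Sat afternoon} need 4 slots, but among the tutors available for them (Quispe, Johansson, Priya, Costa, and Santos) any 3 together supply at most 3. So 3 tutors are not enough.
Quispe, Johansson, Priya, and Costa alone can cover everything: Thu afternoon→Costa, Thu evening→Quispe, Fri morning→Johansson+Priya, Fri afternoon→Johansson, Fri evening→Quispe, Sat morning→Costa, Sat afternoon→Priya.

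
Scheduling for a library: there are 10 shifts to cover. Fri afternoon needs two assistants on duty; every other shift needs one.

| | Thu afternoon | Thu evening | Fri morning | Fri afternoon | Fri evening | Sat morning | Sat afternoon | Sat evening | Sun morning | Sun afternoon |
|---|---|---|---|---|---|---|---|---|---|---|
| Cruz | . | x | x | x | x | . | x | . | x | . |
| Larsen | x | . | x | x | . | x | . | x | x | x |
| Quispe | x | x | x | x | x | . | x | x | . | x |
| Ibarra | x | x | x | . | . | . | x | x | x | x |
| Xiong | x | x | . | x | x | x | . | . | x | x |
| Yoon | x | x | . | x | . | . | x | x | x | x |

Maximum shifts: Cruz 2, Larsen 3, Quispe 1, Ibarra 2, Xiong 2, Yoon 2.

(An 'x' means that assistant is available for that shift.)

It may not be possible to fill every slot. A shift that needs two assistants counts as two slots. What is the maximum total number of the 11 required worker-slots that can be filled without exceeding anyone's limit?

Total capacity across all assistants is 2+3+1+2+2+2 = 12, and 11 slots are needed, so at most 11 can be filled.
An assignment achieving 11: Thu afternoon→Larsen, Thu evening→Ibarra, Fri morning→Cruz, Fri afternoon→Xiong+Yoon, Fri evening→Cruz, Sat morning→Larsen, Sat afternoon→Quispe, Sat evening→Larsen, Sun morning→Ibarra, Sun afternoon→Xiong.
Loads: Cruz 2/2, Larsen 3/3, Quispe 1/1, Ibarra 2/2, Xiong 2/2, Yoon 1/2.

11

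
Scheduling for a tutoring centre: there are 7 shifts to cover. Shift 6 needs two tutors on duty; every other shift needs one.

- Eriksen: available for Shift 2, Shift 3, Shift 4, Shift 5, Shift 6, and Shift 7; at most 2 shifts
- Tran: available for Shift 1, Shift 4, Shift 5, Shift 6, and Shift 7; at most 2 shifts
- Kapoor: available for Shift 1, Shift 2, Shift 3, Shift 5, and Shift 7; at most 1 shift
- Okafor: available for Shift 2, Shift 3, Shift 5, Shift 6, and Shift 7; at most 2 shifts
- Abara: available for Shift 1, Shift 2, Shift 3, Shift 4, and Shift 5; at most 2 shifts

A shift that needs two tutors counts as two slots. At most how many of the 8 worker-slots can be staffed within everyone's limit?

Total capacity across all tutors is 2+2+1+2+2 = 9, and 8 slots are needed, so at most 8 can be filled.
An assignment achieving 8: Shift 1→Tran, Shift 2→Kapoor, Shift 3→Okafor, Shift 4→Eriksen, Shift 5→Abara, Shift 6→Eriksen+Tran, Shift 7→Okafor.
Loads: Eriksen 2/2, Tran 2/2, Kapoor 1/1, Okafor 2/2, Abara 1/2.

8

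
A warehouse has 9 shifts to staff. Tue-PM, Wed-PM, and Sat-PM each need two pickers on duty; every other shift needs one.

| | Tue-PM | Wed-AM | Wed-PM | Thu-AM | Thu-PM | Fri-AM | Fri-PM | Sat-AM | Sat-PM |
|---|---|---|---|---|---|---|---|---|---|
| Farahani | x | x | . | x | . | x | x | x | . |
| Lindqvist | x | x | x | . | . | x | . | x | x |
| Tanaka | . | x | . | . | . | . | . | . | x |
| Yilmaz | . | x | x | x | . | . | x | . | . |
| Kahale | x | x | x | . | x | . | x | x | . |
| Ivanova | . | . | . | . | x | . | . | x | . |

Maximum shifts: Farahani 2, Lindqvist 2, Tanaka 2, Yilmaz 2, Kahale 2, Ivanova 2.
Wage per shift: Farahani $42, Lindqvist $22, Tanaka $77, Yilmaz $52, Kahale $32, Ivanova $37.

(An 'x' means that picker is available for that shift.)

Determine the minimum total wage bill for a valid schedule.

$524

Sat-PM can only be covered by Lindqvist and Tanaka, so that assignment is forced.
Picking the cheapest available picker for each shift independently would cost $379, but that ignores the shift limits.
An optimal schedule: Tue-PM→Lindqvist+Kahale, Wed-AM→Tanaka, Wed-PM→Yilmaz+Kahale, Thu-AM→Farahani, Thu-PM→Ivanova, Fri-AM→Farahani, Fri-PM→Yilmaz, Sat-AM→Ivanova, Sat-PM→Lindqvist+Tanaka.
Total: 22 + 32 + 77 + 52 + 32 + 42 + 37 + 42 + 52 + 37 + 22 + 77 = $524.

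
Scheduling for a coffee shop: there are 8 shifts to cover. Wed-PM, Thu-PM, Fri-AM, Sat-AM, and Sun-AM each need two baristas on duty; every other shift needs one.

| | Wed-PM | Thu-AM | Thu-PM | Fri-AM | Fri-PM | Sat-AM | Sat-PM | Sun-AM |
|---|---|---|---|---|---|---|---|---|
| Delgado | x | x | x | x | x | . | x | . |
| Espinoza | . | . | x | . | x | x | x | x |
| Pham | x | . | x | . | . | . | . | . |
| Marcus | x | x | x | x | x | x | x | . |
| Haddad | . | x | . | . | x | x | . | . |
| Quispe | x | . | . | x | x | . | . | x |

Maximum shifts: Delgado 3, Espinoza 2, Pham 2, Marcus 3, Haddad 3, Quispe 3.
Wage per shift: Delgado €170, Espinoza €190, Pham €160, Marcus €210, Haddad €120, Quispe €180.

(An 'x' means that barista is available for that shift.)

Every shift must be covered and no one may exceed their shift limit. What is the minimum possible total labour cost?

Sun-AM can only be covered by Espinoza and Quispe, so that assignment is forced.
Picking the cheapest available barista for each shift independently would cost €2100, but that ignores the shift limits.
An optimal schedule: Wed-PM→Pham+Quispe, Thu-AM→Haddad, Thu-PM→Pham+Delgado, Fri-AM→Delgado+Quispe, Fri-PM→Haddad, Sat-AM→Haddad+Espinoza, Sat-PM→Delgado, Sun-AM→Quispe+Espinoza.
Total: 160 + 180 + 120 + 160 + 170 + 170 + 180 + 120 + 120 + 190 + 170 + 180 + 190 = €2110.

€2110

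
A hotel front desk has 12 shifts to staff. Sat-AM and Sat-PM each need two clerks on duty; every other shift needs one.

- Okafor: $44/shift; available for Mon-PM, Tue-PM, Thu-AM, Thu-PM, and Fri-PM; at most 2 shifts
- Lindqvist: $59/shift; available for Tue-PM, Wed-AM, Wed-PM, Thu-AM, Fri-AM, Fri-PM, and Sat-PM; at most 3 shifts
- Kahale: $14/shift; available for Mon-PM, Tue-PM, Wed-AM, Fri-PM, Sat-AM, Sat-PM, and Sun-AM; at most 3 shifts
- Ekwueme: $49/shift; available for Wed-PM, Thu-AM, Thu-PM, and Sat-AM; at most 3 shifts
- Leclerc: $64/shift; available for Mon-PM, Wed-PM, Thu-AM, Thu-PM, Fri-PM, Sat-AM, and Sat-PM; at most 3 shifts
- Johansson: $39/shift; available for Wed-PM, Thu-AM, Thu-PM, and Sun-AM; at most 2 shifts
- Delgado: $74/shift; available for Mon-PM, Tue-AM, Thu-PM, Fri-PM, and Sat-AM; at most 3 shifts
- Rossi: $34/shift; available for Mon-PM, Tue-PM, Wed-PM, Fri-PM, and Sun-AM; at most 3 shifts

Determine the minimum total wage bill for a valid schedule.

$551

Tue-AM can only be covered by Delgado, so that assignment is forced.
Fri-AM can only be covered by Lindqvist, so that assignment is forced.
Picking the cheapest available clerk for each shift independently would cost $451, but that ignores the shift limits.
An optimal schedule: Mon-PM→Rossi, Tue-AM→Delgado, Tue-PM→Rossi, Wed-AM→Kahale, Wed-PM→Johansson, Thu-AM→Johansson, Thu-PM→Okafor, Fri-AM→Lindqvist, Fri-PM→Okafor, Sat-AM→Kahale+Ekwueme, Sat-PM→Kahale+Lindqvist, Sun-AM→Rossi.
Total: 34 + 74 + 34 + 14 + 39 + 39 + 44 + 59 + 44 + 14 + 49 + 14 + 59 + 34 = $551.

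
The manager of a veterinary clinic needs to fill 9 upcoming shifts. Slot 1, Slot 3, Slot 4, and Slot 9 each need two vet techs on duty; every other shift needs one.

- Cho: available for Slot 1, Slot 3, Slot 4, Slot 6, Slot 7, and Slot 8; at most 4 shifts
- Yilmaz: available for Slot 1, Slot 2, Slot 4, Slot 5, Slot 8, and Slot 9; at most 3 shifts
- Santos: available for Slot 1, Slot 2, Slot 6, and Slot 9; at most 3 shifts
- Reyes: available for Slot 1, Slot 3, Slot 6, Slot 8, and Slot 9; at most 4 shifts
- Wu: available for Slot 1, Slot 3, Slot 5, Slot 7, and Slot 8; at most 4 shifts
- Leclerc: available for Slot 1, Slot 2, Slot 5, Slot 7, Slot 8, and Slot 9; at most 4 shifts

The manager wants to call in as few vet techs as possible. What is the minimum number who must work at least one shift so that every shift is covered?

4

13 slots to fill and no one can take more than 4, so at least ⌈13/4⌉ = 4 vet techs are needed.
Cho, Yilmaz, Santos, and Reyes alone can cover everything: Slot 1→Santos+Reyes, Slot 2→Yilmaz, Slot 3→Cho+Reyes, Slot 4→Cho+Yilmaz, Slot 5→Yilmaz, Slot 6→Cho, Slot 7→Cho, Slot 8→Reyes, Slot 9→Santos+Reyes.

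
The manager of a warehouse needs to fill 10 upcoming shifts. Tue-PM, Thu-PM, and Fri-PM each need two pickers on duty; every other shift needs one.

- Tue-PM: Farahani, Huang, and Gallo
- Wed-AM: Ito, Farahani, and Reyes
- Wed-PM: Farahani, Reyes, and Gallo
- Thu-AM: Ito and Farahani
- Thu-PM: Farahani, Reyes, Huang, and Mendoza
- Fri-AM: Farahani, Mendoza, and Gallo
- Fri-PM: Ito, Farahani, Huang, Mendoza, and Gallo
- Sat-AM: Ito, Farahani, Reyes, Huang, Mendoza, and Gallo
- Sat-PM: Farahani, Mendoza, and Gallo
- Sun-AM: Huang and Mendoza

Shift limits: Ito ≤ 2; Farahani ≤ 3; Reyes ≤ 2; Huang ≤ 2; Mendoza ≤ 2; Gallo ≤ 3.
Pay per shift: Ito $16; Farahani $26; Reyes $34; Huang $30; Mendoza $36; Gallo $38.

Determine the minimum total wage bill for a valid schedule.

$386

Picking the cheapest available picker for each shift independently would cost $310, but that ignores the shift limits.
An optimal schedule: Tue-PM→Farahani+Huang, Wed-AM→Ito, Wed-PM→Farahani, Thu-AM→Ito, Thu-PM→Reyes+Mendoza, Fri-AM→Farahani, Fri-PM→Mendoza+Gallo, Sat-AM→Reyes, Sat-PM→Gallo, Sun-AM→Huang.
Total: 26 + 30 + 16 + 26 + 16 + 34 + 36 + 26 + 36 + 38 + 34 + 38 + 30 = $386.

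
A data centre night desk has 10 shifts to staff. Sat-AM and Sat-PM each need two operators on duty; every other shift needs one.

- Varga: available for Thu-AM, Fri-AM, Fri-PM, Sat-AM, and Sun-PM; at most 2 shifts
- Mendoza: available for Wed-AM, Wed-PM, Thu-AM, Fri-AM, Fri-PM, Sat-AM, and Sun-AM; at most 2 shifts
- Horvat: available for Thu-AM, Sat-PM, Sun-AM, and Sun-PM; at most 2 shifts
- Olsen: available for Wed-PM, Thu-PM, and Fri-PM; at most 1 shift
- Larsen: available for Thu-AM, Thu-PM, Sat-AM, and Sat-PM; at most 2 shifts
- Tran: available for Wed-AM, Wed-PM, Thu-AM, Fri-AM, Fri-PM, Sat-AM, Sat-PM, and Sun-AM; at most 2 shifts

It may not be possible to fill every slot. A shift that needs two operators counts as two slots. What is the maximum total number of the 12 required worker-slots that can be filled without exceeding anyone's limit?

Total capacity across all operators is 2+2+2+1+2+2 = 11, and 12 slots are needed, so at most 11 can be filled.
An assignment achieving 11: Wed-AM→Mendoza, Wed-PM→Mendoza, Thu-PM→Olsen, Fri-AM→Varga, Fri-PM→Tran, Sat-AM→Larsen+Tran, Sat-PM→Horvat+Larsen, Sun-AM→Horvat, Sun-PM→Varga.
Loads: Varga 2/2, Mendoza 2/2, Horvat 2/2, Olsen 1/1, Larsen 2/2, Tran 2/2.

11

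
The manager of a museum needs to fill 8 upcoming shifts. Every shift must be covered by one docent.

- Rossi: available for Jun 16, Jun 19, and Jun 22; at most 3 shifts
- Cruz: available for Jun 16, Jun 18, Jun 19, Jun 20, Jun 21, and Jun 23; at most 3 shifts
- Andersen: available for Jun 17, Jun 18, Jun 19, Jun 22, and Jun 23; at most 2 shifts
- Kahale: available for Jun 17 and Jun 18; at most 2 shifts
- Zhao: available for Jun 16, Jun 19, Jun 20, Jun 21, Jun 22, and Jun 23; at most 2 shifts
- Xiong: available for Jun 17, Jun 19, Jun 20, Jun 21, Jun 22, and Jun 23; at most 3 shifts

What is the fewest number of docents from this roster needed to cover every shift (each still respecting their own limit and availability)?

8 slots to fill and no one can take more than 3, so at least ⌈8/3⌉ = 3 docents are needed.
Rossi, Cruz, and Andersen alone can cover everything: Jun 16→Rossi, Jun 17→Andersen, Jun 18→Cruz, Jun 19→Rossi, Jun 20→Cruz, Jun 21→Cruz, Jun 22→Rossi, Jun 23→Andersen.

3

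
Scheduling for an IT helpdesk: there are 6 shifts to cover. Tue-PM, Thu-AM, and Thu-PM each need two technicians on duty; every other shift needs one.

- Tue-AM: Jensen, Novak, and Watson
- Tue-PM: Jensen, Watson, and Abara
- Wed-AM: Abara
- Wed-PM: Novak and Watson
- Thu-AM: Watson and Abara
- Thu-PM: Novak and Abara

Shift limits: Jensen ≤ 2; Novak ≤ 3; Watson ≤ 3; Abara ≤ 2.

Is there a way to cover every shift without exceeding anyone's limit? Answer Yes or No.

No

Total capacity is 10 and 9 slots are needed, so capacity alone doesn't rule it out.
Shifts {Wed-AM, Thu-AM, Thu-PM} need 5 worker-slots in total, but the technicians available for any of those shifts (Novak, Watson, and Abara) can supply at most 4 among them. So no valid schedule exists.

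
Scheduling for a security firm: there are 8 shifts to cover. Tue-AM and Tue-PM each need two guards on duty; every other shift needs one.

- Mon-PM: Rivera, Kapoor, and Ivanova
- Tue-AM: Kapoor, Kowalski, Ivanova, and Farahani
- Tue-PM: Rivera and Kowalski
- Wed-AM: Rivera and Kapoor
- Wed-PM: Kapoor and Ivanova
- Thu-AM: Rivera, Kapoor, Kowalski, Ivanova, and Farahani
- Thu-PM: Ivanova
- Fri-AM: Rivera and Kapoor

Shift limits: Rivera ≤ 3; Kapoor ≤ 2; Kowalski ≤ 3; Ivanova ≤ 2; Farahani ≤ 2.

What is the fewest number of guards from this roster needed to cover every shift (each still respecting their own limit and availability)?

4

10 slots to fill and no one can take more than 3, so at least ⌈10/3⌉ = 4 guards are needed.
Rivera, Kapoor, Kowalski, and Ivanova alone can cover everything: Mon-PM→Kapoor, Tue-AM→Kowalski+Ivanova, Tue-PM→Rivera+Kowalski, Wed-AM→Rivera, Wed-PM→Kapoor, Thu-AM→Kowalski, Thu-PM→Ivanova, Fri-AM→Rivera.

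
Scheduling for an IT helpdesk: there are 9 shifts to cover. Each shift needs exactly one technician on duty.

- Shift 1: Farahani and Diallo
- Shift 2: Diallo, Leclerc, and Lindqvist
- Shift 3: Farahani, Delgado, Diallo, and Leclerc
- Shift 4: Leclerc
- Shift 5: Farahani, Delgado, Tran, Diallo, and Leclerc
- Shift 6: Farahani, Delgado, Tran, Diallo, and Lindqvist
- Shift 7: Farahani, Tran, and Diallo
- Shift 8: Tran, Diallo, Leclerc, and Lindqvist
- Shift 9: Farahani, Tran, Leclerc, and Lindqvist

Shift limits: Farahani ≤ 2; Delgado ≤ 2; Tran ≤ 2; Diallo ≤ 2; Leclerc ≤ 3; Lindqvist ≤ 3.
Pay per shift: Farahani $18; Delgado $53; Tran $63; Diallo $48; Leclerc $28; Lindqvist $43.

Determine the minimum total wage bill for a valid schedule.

$297

Shift 4 can only be covered by Leclerc, so that assignment is forced.
Picking the cheapest available technician for each shift independently would cost $192, but that ignores the shift limits.
An optimal schedule: Shift 1→Farahani, Shift 2→Leclerc, Shift 3→Leclerc, Shift 4→Leclerc, Shift 5→Diallo, Shift 6→Lindqvist, Shift 7→Farahani, Shift 8→Lindqvist, Shift 9→Lindqvist.
Total: 18 + 28 + 28 + 28 + 48 + 43 + 18 + 43 + 43 = $297.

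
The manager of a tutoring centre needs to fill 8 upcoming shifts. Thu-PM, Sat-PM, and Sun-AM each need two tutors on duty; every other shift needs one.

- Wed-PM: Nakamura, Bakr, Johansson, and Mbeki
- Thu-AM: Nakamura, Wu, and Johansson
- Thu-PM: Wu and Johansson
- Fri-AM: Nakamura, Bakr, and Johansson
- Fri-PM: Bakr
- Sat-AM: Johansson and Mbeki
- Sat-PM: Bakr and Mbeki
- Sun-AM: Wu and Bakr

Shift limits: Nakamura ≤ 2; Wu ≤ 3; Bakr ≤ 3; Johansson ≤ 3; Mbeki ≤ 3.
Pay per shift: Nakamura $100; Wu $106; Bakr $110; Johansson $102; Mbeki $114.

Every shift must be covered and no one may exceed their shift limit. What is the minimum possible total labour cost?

$1162

Thu-PM can only be covered by Wu and Johansson, so that assignment is forced.
Fri-PM can only be covered by Bakr, so that assignment is forced.
Sat-PM can only be covered by Bakr and Mbeki, so that assignment is forced.
Picking the cheapest available tutor for each shift independently would cost $1160, but that ignores the shift limits.
An optimal schedule: Wed-PM→Johansson, Thu-AM→Nakamura, Thu-PM→Wu+Johansson, Fri-AM→Nakamura, Fri-PM→Bakr, Sat-AM→Johansson, Sat-PM→Bakr+Mbeki, Sun-AM→Wu+Bakr.
Total: 102 + 100 + 106 + 102 + 100 + 110 + 102 + 110 + 114 + 106 + 110 = $1162.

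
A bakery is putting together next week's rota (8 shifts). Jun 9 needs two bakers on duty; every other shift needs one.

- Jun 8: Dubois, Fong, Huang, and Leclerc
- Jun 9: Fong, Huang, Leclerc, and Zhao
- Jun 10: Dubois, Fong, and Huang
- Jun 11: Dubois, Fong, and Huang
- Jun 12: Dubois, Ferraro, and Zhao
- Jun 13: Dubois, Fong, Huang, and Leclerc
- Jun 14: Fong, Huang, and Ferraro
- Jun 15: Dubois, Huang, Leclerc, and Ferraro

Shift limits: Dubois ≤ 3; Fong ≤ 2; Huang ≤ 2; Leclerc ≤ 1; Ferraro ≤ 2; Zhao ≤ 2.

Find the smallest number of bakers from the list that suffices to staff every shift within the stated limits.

4

9 slots to fill and no one can take more than 3, so at least ⌈9/3⌉ = 3 bakers are needed.
Any 3 bakers together have capacity at most 3+2+2 = 7 < 9 slots, so 3 can never suffice.
Dubois, Fong, Huang, and Ferraro alone can cover everything: Jun 8→Dubois, Jun 9→Fong+Huang, Jun 10→Dubois, Jun 11→Fong, Jun 12→Dubois, Jun 13→Huang, Jun 14→Ferraro, Jun 15→Ferraro.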